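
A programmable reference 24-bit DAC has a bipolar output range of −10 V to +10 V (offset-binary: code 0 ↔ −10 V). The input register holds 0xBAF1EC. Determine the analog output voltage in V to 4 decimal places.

LSB = 20 V / 2^24 = 1.19 µV.
Code 0xBAF1EC = 12251628 decimal.
V_out = (−10) + 12251628 × 1.19209e-06 V = 4.60508 V.

4.6051 V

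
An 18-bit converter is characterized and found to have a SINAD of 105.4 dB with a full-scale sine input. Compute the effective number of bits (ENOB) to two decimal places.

17.22 bits

ENOB = (SINAD − 1.76) / 6.02 = (105.4 − 1.76)/6.02 = 17.216.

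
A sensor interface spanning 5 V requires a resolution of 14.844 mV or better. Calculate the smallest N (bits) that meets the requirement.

9 bits

Number of steps required ≥ 5 V / 14.844 mV = 336.84.
Need 2^N ≥ 336.84; 2^8 = 256, 2^9 = 512.
Minimum N = 9.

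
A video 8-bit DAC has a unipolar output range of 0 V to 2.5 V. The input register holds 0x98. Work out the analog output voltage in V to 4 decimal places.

LSB = 2.5 V / 2^8 = 9.766 mV.
Code 0x98 = 152 decimal.
V_out = 0 + 152 × 0.00976562 V = 1.48438 V.

1.4844 V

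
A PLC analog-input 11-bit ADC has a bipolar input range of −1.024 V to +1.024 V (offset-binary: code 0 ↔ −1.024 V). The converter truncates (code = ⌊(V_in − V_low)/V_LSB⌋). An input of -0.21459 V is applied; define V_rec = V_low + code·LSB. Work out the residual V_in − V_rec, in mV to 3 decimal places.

0.410 mV

LSB = 2.048/2^11 = 1.000 mV.
(V_in − V_low)/LSB = (-0.21459 − (−1.024))/0.001 = 809.4100 → code 809 (floor).
V_rec = (−1.024) + 809·0.001 = -0.215 V.
Error = -0.21459 − (−0.215) = 0.00041 V = 0.410 mV.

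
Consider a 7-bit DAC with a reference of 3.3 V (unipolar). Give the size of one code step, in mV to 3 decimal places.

25.781 mV

Full-scale span = 3.3 V.
LSB = 3.3 / 2^7 = 3.3 / 128 = 0.0257812 V = 25.781 mV.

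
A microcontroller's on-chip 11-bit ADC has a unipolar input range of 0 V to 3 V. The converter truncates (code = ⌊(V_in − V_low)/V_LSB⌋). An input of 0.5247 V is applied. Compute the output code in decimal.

code 358

With 2048 levels over 3 V, one step is 1.465 mV.
(V_in − V_low)/LSB = (0.5247 − 0) / 0.00146484 = 358.195.
Floor → code 358.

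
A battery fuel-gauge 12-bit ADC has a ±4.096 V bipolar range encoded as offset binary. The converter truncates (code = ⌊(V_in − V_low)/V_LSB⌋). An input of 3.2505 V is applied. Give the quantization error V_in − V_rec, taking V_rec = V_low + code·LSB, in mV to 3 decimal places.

Step size: 8.192 V ÷ 2^12 = 2.000 mV.
(3.2505 − (−4.096))/0.002 = 3673.2500; ⌊·⌋ gives code 3673.
V_rec = (−4.096) + 3673·0.002 = 3.25 V.
Difference: 0.0005 V → 0.500 mV.

0.500 mV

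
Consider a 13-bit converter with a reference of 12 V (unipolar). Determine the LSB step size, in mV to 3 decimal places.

1.465 mV

Full-scale span = 12 V.
LSB = 12 / 2^13 = 12 / 8192 = 0.00146484 V = 1.465 mV.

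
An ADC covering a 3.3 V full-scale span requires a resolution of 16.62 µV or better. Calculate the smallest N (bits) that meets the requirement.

Number of steps required ≥ 3.3 V / 16.62 µV = 198555.96.
Need 2^N ≥ 198555.96; 2^17 = 131072, 2^18 = 262144.
Minimum N = 18.

18 bits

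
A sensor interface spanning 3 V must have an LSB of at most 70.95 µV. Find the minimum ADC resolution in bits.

16 bits

Number of steps required ≥ 3 V / 70.95 µV = 42283.30.
Need 2^N ≥ 42283.30; 2^15 = 32768, 2^16 = 65536.
Minimum N = 16.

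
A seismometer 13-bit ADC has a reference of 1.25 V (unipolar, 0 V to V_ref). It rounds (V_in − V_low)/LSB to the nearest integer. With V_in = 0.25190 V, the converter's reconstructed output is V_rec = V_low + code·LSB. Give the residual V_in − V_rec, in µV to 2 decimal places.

-22.61 µV

Step size: 1.25 V ÷ 2^13 = 152.59 µV.
(V_in − V_low)/LSB = (0.25190 − 0)/0.000152588 = 1650.8518 → code 1651 (round).
V_rec = 0 + 1651·0.000152588 = 0.25192261 V.
Error = 0.25190 − 0.25192261 = -2.26074e-05 V = -22.61 µV.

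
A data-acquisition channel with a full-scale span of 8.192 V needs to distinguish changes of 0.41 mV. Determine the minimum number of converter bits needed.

15 bits

Number of steps required ≥ 8.192 V / 0.41 mV = 19980.49.
Need 2^N ≥ 19980.49; 2^14 = 16384, 2^15 = 32768.
Minimum N = 15.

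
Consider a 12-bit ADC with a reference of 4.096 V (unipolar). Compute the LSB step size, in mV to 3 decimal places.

1.000 mV

Full-scale span = 4.096 V.
LSB = 4.096 / 2^12 = 4.096 / 4096 = 0.001 V = 1.000 mV.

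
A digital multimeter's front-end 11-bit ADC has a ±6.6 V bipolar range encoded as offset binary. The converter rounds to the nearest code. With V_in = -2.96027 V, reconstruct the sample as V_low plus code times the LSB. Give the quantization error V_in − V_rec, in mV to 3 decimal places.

-1.872 mV

LSB = 13.2/2^11 = 6.445 mV.
Scaled input = 564.7096 LSBs, so code = 565.
Code 565 maps back to (−6.6) + 565×0.00644531 V = -2.9583984 V.
V_in − V_rec = -0.00187156 V = -1.872 mV.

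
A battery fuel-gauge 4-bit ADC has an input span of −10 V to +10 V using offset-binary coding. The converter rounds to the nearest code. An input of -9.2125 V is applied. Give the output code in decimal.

code 1

LSB = 20 V / 16 = 1.2500 V.
(V_in − V_low)/LSB = (-9.2125 − (−10)) / 1.25 = 0.630.
So the output code is 1.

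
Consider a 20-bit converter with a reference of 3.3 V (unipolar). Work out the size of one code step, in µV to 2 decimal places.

Full-scale span = 3.3 V.
LSB = 3.3 / 2^20 = 3.3 / 1048576 = 3.14713e-06 V = 3.15 µV.

3.15 µV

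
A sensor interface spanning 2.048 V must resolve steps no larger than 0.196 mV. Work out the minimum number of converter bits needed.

Number of steps required ≥ 2.048 V / 0.196 mV = 10448.98.
Need 2^N ≥ 10448.98; 2^13 = 8192, 2^14 = 16384.
Minimum N = 14.

14 bits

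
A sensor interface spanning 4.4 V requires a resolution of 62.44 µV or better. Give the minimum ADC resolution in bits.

Number of steps required ≥ 4.4 V / 62.44 µV = 70467.65.
Need 2^N ≥ 70467.65; 2^16 = 65536, 2^17 = 131072.
Minimum N = 17.

17 bits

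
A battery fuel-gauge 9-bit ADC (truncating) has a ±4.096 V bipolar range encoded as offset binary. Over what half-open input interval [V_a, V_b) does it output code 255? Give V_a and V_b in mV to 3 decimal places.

LSB = 8.192/2^9 = 16.000 mV.
V_a = V_low + 255·LSB = -0.016 V; V_b = V_low + 256·LSB = 0 V.

[-16.000 mV, 0.000 mV)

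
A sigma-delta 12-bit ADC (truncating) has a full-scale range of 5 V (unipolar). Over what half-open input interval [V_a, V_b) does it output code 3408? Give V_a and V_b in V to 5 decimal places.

LSB = 5/2^12 = 1.221 mV.
V_a = V_low + 3408·LSB = 4.16016 V; V_b = V_low + 3409·LSB = 4.16138 V.

[4.16016 V, 4.16138 V)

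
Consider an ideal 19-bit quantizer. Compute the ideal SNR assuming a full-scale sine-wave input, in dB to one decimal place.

116.1 dB

SNR ≈ 6.02·N + 1.76 dB = 6.02·19 + 1.76 = 116.14 dB.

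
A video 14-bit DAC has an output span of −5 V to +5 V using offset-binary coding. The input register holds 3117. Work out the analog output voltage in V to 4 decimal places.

LSB = 10 V / 2^14 = 0.610 mV.
V_out = (−5) + 3117 × 0.000610352 V = -3.09753 V.

-3.0975 V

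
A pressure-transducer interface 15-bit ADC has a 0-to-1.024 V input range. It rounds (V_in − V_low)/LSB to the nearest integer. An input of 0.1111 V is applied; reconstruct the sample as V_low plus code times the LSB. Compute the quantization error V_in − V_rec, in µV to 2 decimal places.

6.25 µV

Step size: 1.024 V ÷ 2^15 = 31.25 µV.
(V_in − V_low)/LSB = (0.1111 − 0)/3.125e-05 = 3555.2000 → code 3555 (round).
Reconstructed: 0.11109375 V.
V_in − V_rec = 6.25e-06 V = 6.25 µV.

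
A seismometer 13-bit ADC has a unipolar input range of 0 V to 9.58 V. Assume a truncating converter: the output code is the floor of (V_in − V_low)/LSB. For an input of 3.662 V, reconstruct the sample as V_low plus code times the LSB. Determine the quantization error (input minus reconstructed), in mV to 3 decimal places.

0.503 mV

One LSB is 9.58 V / 8192 = 1.169 mV.
(3.662 − 0)/0.00116943 = 3131.4305; ⌊·⌋ gives code 3131.
V_rec = 0 + 3131·0.00116943 = 3.6614966 V.
Error = 3.662 − 3.6614966 = 0.000503418 V = 0.503 mV.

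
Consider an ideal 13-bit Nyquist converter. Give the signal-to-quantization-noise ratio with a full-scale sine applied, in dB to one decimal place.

80.0 dB

SNR ≈ 6.02·N + 1.76 dB = 6.02·13 + 1.76 = 80.02 dB.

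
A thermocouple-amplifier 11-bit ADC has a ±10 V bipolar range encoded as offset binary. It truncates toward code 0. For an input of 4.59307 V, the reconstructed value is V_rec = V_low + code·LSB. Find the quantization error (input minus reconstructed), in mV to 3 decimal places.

One LSB is 20 V / 2048 = 9.766 mV.
Scaled input = 1494.3304 LSBs, so code = 1494.
V_rec = (−10) + 1494·0.00976562 = 4.5898438 V.
Difference: 0.00322625 V → 3.226 mV.

3.226 mV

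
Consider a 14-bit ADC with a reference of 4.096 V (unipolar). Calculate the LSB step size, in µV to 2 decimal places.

Full-scale span = 4.096 V.
LSB = 4.096 / 2^14 = 4.096 / 16384 = 0.00025 V = 250.00 µV.

250.00 µV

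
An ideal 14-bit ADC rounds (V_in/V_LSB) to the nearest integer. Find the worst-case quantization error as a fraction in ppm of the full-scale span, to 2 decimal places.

Rounding → worst-case error = ½ LSB = V_FS/2^15, so 1e+06/32768 = 30.5176 ppm of full scale.

30.52 ppm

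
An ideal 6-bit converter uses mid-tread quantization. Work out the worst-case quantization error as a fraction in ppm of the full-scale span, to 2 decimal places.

7812.50 ppm

Rounding → worst-case error = ½ LSB = V_FS/2^7, so 1e+06/128 = 7812.5 ppm of full scale.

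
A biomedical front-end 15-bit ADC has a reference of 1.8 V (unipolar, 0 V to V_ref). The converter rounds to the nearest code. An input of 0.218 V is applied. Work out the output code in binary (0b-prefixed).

Full-scale span = 1.8 V; LSB = 1.8/2^15 = 54.93 µV.
(0.218 − 0) / 5.49316e-05 = 3968.569 LSBs.
Round → code 3969.
In binary (0b-prefixed): 0b111110000001.

code 0b111110000001 (decimal 3969)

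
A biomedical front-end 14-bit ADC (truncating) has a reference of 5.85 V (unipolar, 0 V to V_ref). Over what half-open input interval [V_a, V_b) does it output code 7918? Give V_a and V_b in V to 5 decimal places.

[2.82717 V, 2.82752 V)

LSB = 5.85/2^14 = 357.06 µV.
V_a = V_low + 7918·LSB = 2.82717 V; V_b = V_low + 7919·LSB = 2.82752 V.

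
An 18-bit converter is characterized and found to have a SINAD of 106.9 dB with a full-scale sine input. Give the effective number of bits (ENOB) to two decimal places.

ENOB = (SINAD − 1.76) / 6.02 = (106.9 − 1.76)/6.02 = 17.465.

17.47 bits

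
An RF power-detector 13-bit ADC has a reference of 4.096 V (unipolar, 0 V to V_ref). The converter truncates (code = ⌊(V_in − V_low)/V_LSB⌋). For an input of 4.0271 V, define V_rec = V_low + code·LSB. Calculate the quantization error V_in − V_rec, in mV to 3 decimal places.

0.100 mV

Step size: 4.096 V ÷ 2^13 = 0.500 mV.
(V_in − V_low)/LSB = (4.0271 − 0)/0.0005 = 8054.2000 → code 8054 (floor).
Reconstructed: 4.027 V.
Difference: 0.0001 V → 0.100 mV.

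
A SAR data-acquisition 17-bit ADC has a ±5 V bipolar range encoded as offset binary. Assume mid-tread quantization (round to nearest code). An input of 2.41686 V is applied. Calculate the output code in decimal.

Full-scale span = 10 V; LSB = 10/2^17 = 76.29 µV.
Input sits at 97214.267 steps above V_low.
So the output code is 97214.

code 97214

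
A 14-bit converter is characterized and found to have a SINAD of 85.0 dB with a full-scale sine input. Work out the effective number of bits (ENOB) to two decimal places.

13.83 bits

ENOB = (SINAD − 1.76) / 6.02 = (85.0 − 1.76)/6.02 = 13.827.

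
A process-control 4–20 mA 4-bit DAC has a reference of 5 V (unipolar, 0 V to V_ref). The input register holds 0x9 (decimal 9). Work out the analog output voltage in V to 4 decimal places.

2.8125 V

LSB = 5 V / 2^4 = 312.500 mV.
Code 0x9 = 9 decimal.
V_out = 0 + 9 × 0.3125 V = 2.8125 V.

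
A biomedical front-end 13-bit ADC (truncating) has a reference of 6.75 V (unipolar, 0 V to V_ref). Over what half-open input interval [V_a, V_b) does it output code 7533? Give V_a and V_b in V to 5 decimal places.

[6.20700 V, 6.20782 V)

LSB = 6.75/2^13 = 0.824 mV.
V_a = V_low + 7533·LSB = 6.207 V; V_b = V_low + 7534·LSB = 6.20782 V.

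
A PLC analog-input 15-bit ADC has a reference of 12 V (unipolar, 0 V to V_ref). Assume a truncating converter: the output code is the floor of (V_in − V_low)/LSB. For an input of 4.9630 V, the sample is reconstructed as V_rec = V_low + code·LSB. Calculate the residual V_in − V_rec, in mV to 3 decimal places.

Step size: 12 V ÷ 2^15 = 366.21 µV.
(V_in − V_low)/LSB = (4.9630 − 0)/0.000366211 = 13552.2987 → code 13552 (floor).
Reconstructed: 4.9628906 V.
Difference: 0.000109375 V → 0.109 mV.

0.109 mV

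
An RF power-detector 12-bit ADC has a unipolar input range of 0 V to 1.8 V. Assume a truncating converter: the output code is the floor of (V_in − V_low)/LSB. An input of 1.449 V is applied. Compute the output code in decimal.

Full-scale span = 1.8 V; LSB = 1.8/2^12 = 439.45 µV.
(V_in − V_low)/LSB = (1.449 − 0) / 0.000439453 = 3297.280.
Floor → code 3297.

code 3297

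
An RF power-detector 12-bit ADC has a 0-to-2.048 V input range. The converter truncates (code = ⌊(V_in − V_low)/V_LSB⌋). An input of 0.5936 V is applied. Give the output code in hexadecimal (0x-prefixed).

Full-scale span = 2.048 V; LSB = 2.048/2^12 = 0.500 mV.
(V_in − V_low)/LSB = (0.5936 − 0) / 0.0005 = 1187.200.
⌊·⌋(1187.200) = 1187.
In hexadecimal (0x-prefixed): 0x4A3.

code 0x4A3 (decimal 1187)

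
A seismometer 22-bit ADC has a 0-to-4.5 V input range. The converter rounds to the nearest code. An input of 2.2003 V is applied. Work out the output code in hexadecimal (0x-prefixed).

code 0x1F4B0C (decimal 2050828)

With 4194304 levels over 4.5 V, one step is 1.07 µV.
(2.2003 − 0) / 1.07288e-06 = 2050828.242 LSBs.
round(2050828.242) = 2050828.
In hexadecimal (0x-prefixed): 0x1F4B0C.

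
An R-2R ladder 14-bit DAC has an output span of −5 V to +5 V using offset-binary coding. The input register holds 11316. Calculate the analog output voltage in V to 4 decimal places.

LSB = 10 V / 2^14 = 0.610 mV.
V_out = (−5) + 11316 × 0.000610352 V = 1.90674 V.

1.9067 V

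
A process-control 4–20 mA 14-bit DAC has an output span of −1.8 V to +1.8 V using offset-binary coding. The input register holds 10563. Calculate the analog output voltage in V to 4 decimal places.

LSB = 3.6 V / 2^14 = 219.73 µV.
V_out = (−1.8) + 10563 × 0.000219727 V = 0.520972 V.

0.5210 V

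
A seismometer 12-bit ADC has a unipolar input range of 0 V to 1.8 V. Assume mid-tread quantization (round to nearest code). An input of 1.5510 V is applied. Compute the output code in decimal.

LSB = 1.8 V / 4096 = 439.45 µV.
Input sits at 3529.387 steps above V_low.
round(3529.387) = 3529.

code 3529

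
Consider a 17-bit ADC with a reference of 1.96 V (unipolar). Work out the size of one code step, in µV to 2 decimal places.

Full-scale span = 1.96 V.
LSB = 1.96 / 2^17 = 1.96 / 131072 = 1.49536e-05 V = 14.95 µV.

14.95 µV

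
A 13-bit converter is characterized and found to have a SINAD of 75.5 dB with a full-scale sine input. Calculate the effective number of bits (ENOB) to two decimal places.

ENOB = (SINAD − 1.76) / 6.02 = (75.5 − 1.76)/6.02 = 12.249.

12.25 bits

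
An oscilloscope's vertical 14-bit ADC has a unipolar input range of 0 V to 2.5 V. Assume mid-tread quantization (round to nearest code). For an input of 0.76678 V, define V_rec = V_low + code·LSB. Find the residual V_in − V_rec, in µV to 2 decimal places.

25.85 µV

LSB = 2.5/2^14 = 152.59 µV.
(0.76678 − 0)/0.000152588 = 5025.1694; round gives code 5025.
V_rec = 0 + 5025·0.000152588 = 0.76675415 V.
Difference: 2.58496e-05 V → 25.85 µV.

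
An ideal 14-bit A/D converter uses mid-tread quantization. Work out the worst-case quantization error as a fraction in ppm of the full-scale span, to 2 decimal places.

30.52 ppm

Rounding → worst-case error = ½ LSB = V_FS/2^15, so 1e+06/32768 = 30.5176 ppm of full scale.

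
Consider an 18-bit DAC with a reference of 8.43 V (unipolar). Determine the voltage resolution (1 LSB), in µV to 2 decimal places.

32.16 µV

Full-scale span = 8.43 V.
LSB = 8.43 / 2^18 = 8.43 / 262144 = 3.21579e-05 V = 32.16 µV.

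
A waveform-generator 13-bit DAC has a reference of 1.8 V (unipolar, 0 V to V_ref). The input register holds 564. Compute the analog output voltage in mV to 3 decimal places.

LSB = 1.8 V / 2^13 = 219.73 µV.
V_out = 0 + 564 × 0.000219727 V = 0.123926 V.
= 123.926 mV.

123.926 mV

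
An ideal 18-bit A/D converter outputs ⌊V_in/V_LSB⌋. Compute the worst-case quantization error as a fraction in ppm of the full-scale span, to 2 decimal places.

Truncating → worst-case error = 1 LSB = V_FS/2^18, so 1e+06/262144 = 3.8147 ppm of full scale.

3.81 ppm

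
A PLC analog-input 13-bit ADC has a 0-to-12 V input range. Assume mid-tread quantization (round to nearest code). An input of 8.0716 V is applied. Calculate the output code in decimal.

code 5510

LSB = 12 V / 8192 = 1.465 mV.
(8.0716 − 0) / 0.00146484 = 5510.212 LSBs.
round(5510.212) = 5510.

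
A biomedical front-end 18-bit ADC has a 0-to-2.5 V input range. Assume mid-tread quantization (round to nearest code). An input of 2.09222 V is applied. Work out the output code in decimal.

code 219385

LSB = 2.5 V / 262144 = 9.54 µV.
(V_in − V_low)/LSB = (2.09222 − 0) / 9.53674e-06 = 219385.168.
So the output code is 219385.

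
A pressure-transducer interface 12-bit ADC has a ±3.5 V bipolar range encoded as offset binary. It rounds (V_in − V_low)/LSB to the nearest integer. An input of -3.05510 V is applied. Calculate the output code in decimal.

Full-scale span = 7 V; LSB = 7/2^12 = 1.709 mV.
(-3.05510 − (−3.5)) / 0.00170898 = 260.330 LSBs.
Round → code 260.

code 260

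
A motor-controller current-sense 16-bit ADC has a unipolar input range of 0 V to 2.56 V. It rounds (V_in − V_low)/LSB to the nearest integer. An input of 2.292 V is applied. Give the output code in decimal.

With 65536 levels over 2.56 V, one step is 39.06 µV.
(V_in − V_low)/LSB = (2.292 − 0) / 3.90625e-05 = 58675.200.
So the output code is 58675.

code 58675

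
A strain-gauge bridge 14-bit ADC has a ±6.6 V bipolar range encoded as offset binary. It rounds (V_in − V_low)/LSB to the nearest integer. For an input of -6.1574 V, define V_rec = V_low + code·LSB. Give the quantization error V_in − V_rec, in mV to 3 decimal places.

0.290 mV

One LSB is 13.2 V / 16384 = 0.806 mV.
(V_in − V_low)/LSB = (-6.1574 − (−6.6))/0.000805664 = 549.3605 → code 549 (round).
V_rec = (−6.6) + 549·0.000805664 = -6.1576904 V.
V_in − V_rec = 0.00029043 V = 0.290 mV.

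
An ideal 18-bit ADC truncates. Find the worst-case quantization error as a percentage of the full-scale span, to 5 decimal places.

0.00038 %

Truncating → worst-case error = 1 LSB = V_FS/2^18, so 100/262144 = 0.00038147 % of full scale.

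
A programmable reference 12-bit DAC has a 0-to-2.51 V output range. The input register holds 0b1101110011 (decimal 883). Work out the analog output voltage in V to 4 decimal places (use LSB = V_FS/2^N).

0.5411 V

LSB = 2.51 V / 2^12 = 0.613 mV.
Code 0b1101110011 = 883 decimal.
V_out = 0 + 883 × 0.000612793 V = 0.541096 V.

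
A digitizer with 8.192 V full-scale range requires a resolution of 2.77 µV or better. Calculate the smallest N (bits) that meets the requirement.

22 bits

Number of steps required ≥ 8.192 V / 2.77 µV = 2957400.72.
Need 2^N ≥ 2957400.72; 2^21 = 2097152, 2^22 = 4194304.
Minimum N = 22.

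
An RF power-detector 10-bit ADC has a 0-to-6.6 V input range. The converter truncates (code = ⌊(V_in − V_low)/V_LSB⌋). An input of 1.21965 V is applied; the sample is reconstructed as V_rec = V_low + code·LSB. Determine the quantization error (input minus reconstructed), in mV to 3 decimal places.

One LSB is 6.6 V / 1024 = 6.445 mV.
(1.21965 − 0)/0.00644531 = 189.2305; ⌊·⌋ gives code 189.
Reconstructed: 1.2181641 V.
Difference: 0.00148594 V → 1.486 mV.

1.486 mV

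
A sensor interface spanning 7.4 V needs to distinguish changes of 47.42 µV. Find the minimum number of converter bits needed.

Number of steps required ≥ 7.4 V / 47.42 µV = 156052.30.
Need 2^N ≥ 156052.30; 2^17 = 131072, 2^18 = 262144.
Minimum N = 18.

18 bits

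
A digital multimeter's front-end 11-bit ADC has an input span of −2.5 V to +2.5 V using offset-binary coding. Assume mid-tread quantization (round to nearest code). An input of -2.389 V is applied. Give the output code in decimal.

code 45

Full-scale span = 5 V; LSB = 5/2^11 = 2.441 mV.
(V_in − V_low)/LSB = (-2.389 − (−2.5)) / 0.00244141 = 45.466.
So the output code is 45.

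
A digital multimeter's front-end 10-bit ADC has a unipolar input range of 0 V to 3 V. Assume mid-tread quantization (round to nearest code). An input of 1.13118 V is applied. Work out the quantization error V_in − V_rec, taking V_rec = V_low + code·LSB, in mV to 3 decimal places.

Step size: 3 V ÷ 2^10 = 2.930 mV.
(1.13118 − 0)/0.00292969 = 386.1094; round gives code 386.
Reconstructed: 1.1308594 V.
Difference: 0.000320625 V → 0.321 mV.

0.321 mV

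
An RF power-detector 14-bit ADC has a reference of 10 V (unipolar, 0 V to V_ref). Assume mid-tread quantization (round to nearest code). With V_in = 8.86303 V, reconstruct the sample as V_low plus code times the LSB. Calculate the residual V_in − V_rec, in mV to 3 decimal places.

One LSB is 10 V / 16384 = 0.610 mV.
Scaled input = 14521.1884 LSBs, so code = 14521.
Code 14521 maps back to 0 + 14521×0.000610352 V = 8.862915 V.
Error = 8.86303 − 8.862915 = 0.000114961 V = 0.115 mV.

0.115 mV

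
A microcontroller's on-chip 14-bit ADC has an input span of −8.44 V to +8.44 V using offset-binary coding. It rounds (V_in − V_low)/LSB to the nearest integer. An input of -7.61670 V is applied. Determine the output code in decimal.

code 799

LSB = 16.88 V / 16384 = 1.030 mV.
Input sits at 799.108 steps above V_low.
round(799.108) = 799.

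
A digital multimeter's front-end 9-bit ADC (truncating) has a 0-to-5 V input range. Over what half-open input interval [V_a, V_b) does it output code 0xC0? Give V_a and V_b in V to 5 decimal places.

[1.87500 V, 1.88477 V)

LSB = 5/2^9 = 9.766 mV.
Code 0xC0 = 192 decimal.
V_a = V_low + 192·LSB = 1.875 V; V_b = V_low + 193·LSB = 1.88477 V.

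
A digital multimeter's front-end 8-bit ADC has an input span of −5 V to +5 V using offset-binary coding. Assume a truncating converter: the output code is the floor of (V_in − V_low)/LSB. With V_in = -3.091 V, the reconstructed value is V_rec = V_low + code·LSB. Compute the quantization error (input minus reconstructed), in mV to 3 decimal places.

One LSB is 10 V / 256 = 39.062 mV.
Scaled input = 48.8704 LSBs, so code = 48.
Code 48 maps back to (−5) + 48×0.0390625 V = -3.125 V.
Error = -3.091 − (−3.125) = 0.034 V = 34.000 mV.

34.000 mV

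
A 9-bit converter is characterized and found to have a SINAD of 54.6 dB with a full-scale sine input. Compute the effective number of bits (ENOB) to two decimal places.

ENOB = (SINAD − 1.76) / 6.02 = (54.6 − 1.76)/6.02 = 8.777.

8.78 bits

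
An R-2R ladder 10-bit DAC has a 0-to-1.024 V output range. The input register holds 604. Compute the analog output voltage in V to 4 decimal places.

LSB = 1.024 V / 2^10 = 1.000 mV.
V_out = 0 + 604 × 0.001 V = 0.604 V.

0.6040 V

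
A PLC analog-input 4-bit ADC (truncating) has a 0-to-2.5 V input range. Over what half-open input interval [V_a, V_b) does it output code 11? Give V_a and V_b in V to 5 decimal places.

[1.71875 V, 1.87500 V)

LSB = 2.5/2^4 = 156.250 mV.
V_a = V_low + 11·LSB = 1.71875 V; V_b = V_low + 12·LSB = 1.875 V.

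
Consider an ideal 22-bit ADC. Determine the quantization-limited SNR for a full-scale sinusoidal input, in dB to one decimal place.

134.2 dB

SNR ≈ 6.02·N + 1.76 dB = 6.02·22 + 1.76 = 134.20 dB.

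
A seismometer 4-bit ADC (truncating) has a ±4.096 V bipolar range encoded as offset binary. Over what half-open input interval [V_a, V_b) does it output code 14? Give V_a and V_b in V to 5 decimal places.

[3.07200 V, 3.58400 V)

LSB = 8.192/2^4 = 0.5120 V.
V_a = V_low + 14·LSB = 3.072 V; V_b = V_low + 15·LSB = 3.584 V.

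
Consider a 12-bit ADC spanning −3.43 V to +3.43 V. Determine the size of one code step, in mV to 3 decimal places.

Full-scale span = 6.86 V.
LSB = 6.86 / 2^12 = 6.86 / 4096 = 0.0016748 V = 1.675 mV.

1.675 mV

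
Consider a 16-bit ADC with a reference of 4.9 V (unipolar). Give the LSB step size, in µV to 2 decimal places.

Full-scale span = 4.9 V.
LSB = 4.9 / 2^16 = 4.9 / 65536 = 7.47681e-05 V = 74.77 µV.

74.77 µV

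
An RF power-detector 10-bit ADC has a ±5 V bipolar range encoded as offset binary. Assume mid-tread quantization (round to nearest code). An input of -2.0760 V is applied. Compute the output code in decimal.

code 299

With 1024 levels over 10 V, one step is 9.766 mV.
(V_in − V_low)/LSB = (-2.0760 − (−5)) / 0.00976562 = 299.418.
round(299.418) = 299.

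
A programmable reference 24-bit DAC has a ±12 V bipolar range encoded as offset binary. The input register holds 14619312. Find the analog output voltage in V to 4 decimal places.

LSB = 24 V / 2^24 = 1.43 µV.
V_out = (−12) + 14619312 × 1.43051e-06 V = 8.91309 V.

8.9131 V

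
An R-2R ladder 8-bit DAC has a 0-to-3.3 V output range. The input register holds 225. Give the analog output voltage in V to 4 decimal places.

LSB = 3.3 V / 2^8 = 12.891 mV.
V_out = 0 + 225 × 0.0128906 V = 2.90039 V.

2.9004 V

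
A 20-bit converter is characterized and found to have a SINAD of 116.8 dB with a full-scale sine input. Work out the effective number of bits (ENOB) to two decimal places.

19.11 bits

ENOB = (SINAD − 1.76) / 6.02 = (116.8 − 1.76)/6.02 = 19.110.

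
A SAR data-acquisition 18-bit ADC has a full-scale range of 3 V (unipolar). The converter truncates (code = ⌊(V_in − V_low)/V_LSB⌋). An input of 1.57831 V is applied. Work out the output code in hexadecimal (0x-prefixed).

code 0x21ABA (decimal 137914)

With 262144 levels over 3 V, one step is 11.44 µV.
Input sits at 137914.832 steps above V_low.
⌊·⌋(137914.832) = 137914.
In hexadecimal (0x-prefixed): 0x21ABA.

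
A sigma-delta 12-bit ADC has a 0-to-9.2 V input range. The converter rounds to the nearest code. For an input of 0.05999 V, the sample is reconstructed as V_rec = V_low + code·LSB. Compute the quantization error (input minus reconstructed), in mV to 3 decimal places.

-0.655 mV

One LSB is 9.2 V / 4096 = 2.246 mV.
(0.05999 − 0)/0.00224609 = 26.7086; round gives code 27.
V_rec = 0 + 27·0.00224609 = 0.060644531 V.
Error = 0.05999 − 0.060644531 = -0.000654531 V = -0.655 mV.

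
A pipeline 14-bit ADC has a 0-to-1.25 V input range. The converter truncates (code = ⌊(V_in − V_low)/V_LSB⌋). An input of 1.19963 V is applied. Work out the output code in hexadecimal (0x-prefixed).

code 0x3D6B (decimal 15723)

LSB = 1.25 V / 16384 = 76.29 µV.
Input sits at 15723.790 steps above V_low.
Floor → code 15723.
In hexadecimal (0x-prefixed): 0x3D6B.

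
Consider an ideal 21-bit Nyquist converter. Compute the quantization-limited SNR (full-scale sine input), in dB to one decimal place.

128.2 dB

SNR ≈ 6.02·N + 1.76 dB = 6.02·21 + 1.76 = 128.18 dB.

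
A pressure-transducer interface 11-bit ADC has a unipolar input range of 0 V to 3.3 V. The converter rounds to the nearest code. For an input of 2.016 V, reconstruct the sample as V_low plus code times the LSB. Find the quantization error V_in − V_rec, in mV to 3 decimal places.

0.229 mV

One LSB is 3.3 V / 2048 = 1.611 mV.
(2.016 − 0)/0.00161133 = 1251.1418; round gives code 1251.
V_rec = 0 + 1251·0.00161133 = 2.0157715 V.
Error = 2.016 − 2.0157715 = 0.000228516 V = 0.229 mV.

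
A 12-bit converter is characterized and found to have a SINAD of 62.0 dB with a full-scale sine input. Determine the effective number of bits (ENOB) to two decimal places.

10.01 bits

ENOB = (SINAD − 1.76) / 6.02 = (62.0 − 1.76)/6.02 = 10.007.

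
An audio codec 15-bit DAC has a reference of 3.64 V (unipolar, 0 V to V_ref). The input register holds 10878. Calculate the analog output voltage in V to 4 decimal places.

1.2084 V

LSB = 3.64 V / 2^15 = 111.08 µV.
V_out = 0 + 10878 × 0.000111084 V = 1.20837 V.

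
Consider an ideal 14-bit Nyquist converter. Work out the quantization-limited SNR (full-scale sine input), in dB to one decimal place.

86.0 dB

SNR ≈ 6.02·N + 1.76 dB = 6.02·14 + 1.76 = 86.04 dB.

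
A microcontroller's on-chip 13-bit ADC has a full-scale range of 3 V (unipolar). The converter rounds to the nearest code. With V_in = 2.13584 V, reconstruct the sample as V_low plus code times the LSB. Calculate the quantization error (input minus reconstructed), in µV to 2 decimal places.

97.81 µV

Step size: 3 V ÷ 2^13 = 366.21 µV.
(V_in − V_low)/LSB = (2.13584 − 0)/0.000366211 = 5832.2671 → code 5832 (round).
V_rec = 0 + 5832·0.000366211 = 2.1357422 V.
Error = 2.13584 − 2.1357422 = 9.78125e-05 V = 97.81 µV.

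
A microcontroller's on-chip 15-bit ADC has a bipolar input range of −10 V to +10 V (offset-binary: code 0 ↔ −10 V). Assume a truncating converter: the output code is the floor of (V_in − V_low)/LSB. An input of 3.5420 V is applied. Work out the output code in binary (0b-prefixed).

Full-scale span = 20 V; LSB = 20/2^15 = 0.610 mV.
(3.5420 − (−10)) / 0.000610352 = 22187.213 LSBs.
So the output code is 22187.
In binary (0b-prefixed): 0b101011010101011.

code 0b101011010101011 (decimal 22187)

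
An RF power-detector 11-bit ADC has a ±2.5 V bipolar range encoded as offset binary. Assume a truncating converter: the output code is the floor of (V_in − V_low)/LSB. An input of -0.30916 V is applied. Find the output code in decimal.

code 897

Full-scale span = 5 V; LSB = 5/2^11 = 2.441 mV.
(V_in − V_low)/LSB = (-0.30916 − (−2.5)) / 0.00244141 = 897.368.
Floor → code 897.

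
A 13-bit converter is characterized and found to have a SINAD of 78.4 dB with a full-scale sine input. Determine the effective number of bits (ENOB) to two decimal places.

ENOB = (SINAD − 1.76) / 6.02 = (78.4 − 1.76)/6.02 = 12.731.

12.73 bits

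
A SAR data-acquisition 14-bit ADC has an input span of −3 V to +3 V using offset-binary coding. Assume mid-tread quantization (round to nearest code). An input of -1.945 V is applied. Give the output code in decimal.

LSB = 6 V / 16384 = 366.21 µV.
Input sits at 2880.853 steps above V_low.
round(2880.853) = 2881.

code 2881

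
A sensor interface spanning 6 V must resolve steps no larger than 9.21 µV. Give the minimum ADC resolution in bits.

20 bits

Number of steps required ≥ 6 V / 9.21 µV = 651465.80.
Need 2^N ≥ 651465.80; 2^19 = 524288, 2^20 = 1048576.
Minimum N = 20.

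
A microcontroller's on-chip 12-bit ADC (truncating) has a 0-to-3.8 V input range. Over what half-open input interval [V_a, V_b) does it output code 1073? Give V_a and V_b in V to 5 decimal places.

LSB = 3.8/2^12 = 0.928 mV.
V_a = V_low + 1073·LSB = 0.995459 V; V_b = V_low + 1074·LSB = 0.996387 V.

[0.99546 V, 0.99639 V)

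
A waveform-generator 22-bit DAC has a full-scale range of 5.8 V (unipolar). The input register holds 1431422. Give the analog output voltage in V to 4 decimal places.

LSB = 5.8 V / 2^22 = 1.38 µV.
V_out = 0 + 1431422 × 1.38283e-06 V = 1.97941 V.

1.9794 V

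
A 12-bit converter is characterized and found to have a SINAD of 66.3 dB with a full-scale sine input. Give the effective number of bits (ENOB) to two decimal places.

ENOB = (SINAD − 1.76) / 6.02 = (66.3 − 1.76)/6.02 = 10.721.

10.72 bits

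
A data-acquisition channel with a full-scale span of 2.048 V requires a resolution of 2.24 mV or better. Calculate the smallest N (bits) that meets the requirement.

Number of steps required ≥ 2.048 V / 2.24 mV = 914.29.
Need 2^N ≥ 914.29; 2^9 = 512, 2^10 = 1024.
Minimum N = 10.

10 bits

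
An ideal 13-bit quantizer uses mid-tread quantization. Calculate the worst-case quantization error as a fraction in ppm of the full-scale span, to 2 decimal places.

61.04 ppm

Rounding → worst-case error = ½ LSB = V_FS/2^14, so 1e+06/16384 = 61.0352 ppm of full scale.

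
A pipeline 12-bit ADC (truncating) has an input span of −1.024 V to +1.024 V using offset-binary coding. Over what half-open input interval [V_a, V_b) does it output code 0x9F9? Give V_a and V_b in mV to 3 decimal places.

LSB = 2.048/2^12 = 0.500 mV.
Code 0x9F9 = 2553 decimal.
V_a = V_low + 2553·LSB = 0.2525 V; V_b = V_low + 2554·LSB = 0.253 V.

[252.500 mV, 253.000 mV)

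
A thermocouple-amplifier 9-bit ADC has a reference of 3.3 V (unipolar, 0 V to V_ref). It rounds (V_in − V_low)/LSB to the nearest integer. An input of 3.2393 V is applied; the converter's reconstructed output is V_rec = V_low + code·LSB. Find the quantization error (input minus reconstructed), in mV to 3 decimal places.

LSB = 3.3/2^9 = 6.445 mV.
(3.2393 − 0)/0.00644531 = 502.5823; round gives code 503.
V_rec = 0 + 503·0.00644531 = 3.2419922 V.
Difference: -0.00269219 V → -2.692 mV.

-2.692 mV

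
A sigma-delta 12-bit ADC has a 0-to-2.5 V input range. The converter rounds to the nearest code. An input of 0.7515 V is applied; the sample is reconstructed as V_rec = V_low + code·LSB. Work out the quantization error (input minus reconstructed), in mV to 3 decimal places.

0.157 mV

One LSB is 2.5 V / 4096 = 0.610 mV.
(V_in − V_low)/LSB = (0.7515 − 0)/0.000610352 = 1231.2576 → code 1231 (round).
Reconstructed: 0.75134277 V.
V_in − V_rec = 0.000157227 V = 0.157 mV.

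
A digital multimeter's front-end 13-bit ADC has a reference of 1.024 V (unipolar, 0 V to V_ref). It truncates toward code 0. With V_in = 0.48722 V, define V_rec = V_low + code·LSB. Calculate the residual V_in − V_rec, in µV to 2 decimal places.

95.00 µV

One LSB is 1.024 V / 8192 = 125.00 µV.
Scaled input = 3897.7600 LSBs, so code = 3897.
V_rec = 0 + 3897·0.000125 = 0.487125 V.
Difference: 9.5e-05 V → 95.00 µV.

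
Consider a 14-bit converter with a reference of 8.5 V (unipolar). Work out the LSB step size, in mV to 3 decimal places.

Full-scale span = 8.5 V.
LSB = 8.5 / 2^14 = 8.5 / 16384 = 0.000518799 V = 0.519 mV.

0.519 mV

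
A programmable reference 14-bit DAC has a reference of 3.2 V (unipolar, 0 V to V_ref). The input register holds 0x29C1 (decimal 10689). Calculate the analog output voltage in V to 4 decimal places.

2.0877 V

LSB = 3.2 V / 2^14 = 195.31 µV.
Code 0x29C1 = 10689 decimal.
V_out = 0 + 10689 × 0.000195313 V = 2.0877 V.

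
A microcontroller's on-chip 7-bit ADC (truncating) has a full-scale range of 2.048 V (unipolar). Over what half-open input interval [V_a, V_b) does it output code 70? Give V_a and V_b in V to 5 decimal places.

LSB = 2.048/2^7 = 16.000 mV.
V_a = V_low + 70·LSB = 1.12 V; V_b = V_low + 71·LSB = 1.136 V.

[1.12000 V, 1.13600 V)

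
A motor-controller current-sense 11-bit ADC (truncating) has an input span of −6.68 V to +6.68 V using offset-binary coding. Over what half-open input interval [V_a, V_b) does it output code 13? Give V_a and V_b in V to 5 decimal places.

LSB = 13.36/2^11 = 6.523 mV.
V_a = V_low + 13·LSB = -6.5952 V; V_b = V_low + 14·LSB = -6.58867 V.

[-6.59520 V, -6.58867 V)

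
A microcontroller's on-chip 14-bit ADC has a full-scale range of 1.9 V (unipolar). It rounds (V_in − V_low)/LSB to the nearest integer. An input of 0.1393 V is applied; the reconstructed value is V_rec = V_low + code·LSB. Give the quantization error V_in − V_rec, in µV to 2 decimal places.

Step size: 1.9 V ÷ 2^14 = 115.97 µV.
(V_in − V_low)/LSB = (0.1393 − 0)/0.000115967 = 1201.2059 → code 1201 (round).
V_rec = 0 + 1201·0.000115967 = 0.13927612 V.
V_in − V_rec = 2.3877e-05 V = 23.88 µV.

23.88 µV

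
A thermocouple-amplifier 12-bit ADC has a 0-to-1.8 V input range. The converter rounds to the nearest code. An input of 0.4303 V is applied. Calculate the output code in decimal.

code 979

Full-scale span = 1.8 V; LSB = 1.8/2^12 = 439.45 µV.
Input sits at 979.172 steps above V_low.
Round → code 979.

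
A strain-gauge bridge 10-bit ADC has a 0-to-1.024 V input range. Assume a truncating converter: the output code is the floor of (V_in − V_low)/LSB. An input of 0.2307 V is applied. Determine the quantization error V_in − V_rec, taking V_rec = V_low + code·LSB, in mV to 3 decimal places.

0.700 mV

Step size: 1.024 V ÷ 2^10 = 1.000 mV.
(0.2307 − 0)/0.001 = 230.7000; ⌊·⌋ gives code 230.
V_rec = 0 + 230·0.001 = 0.23 V.
V_in − V_rec = 0.0007 V = 0.700 mV.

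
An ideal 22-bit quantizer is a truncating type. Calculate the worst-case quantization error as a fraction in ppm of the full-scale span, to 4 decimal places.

0.2384 ppm

Truncating → worst-case error = 1 LSB = V_FS/2^22, so 1e+06/4194304 = 0.238419 ppm of full scale.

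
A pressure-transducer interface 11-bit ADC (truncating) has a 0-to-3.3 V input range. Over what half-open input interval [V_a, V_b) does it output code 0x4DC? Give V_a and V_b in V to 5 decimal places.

LSB = 3.3/2^11 = 1.611 mV.
Code 0x4DC = 1244 decimal.
V_a = V_low + 1244·LSB = 2.00449 V; V_b = V_low + 1245·LSB = 2.0061 V.

[2.00449 V, 2.00610 V)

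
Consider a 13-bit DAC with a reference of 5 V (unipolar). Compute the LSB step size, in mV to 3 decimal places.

0.610 mV

Full-scale span = 5 V.
LSB = 5 / 2^13 = 5 / 8192 = 0.000610352 V = 0.610 mV.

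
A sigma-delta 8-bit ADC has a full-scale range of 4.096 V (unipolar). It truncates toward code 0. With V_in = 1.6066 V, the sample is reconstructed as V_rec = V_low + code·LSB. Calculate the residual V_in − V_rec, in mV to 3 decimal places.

6.600 mV

Step size: 4.096 V ÷ 2^8 = 16.000 mV.
(1.6066 − 0)/0.016 = 100.4125; ⌊·⌋ gives code 100.
V_rec = 0 + 100·0.016 = 1.6 V.
Difference: 0.0066 V → 6.600 mV.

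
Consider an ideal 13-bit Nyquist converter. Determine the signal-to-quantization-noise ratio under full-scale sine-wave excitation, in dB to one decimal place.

SNR ≈ 6.02·N + 1.76 dB = 6.02·13 + 1.76 = 80.02 dB.

80.0 dB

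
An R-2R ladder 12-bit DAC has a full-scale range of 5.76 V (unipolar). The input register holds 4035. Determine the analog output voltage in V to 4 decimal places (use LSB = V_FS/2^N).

5.6742 V

LSB = 5.76 V / 2^12 = 1.406 mV.
V_out = 0 + 4035 × 0.00140625 V = 5.67422 V.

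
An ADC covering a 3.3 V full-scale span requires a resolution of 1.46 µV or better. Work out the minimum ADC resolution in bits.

Number of steps required ≥ 3.3 V / 1.46 µV = 2260273.97.
Need 2^N ≥ 2260273.97; 2^21 = 2097152, 2^22 = 4194304.
Minimum N = 22.

22 bits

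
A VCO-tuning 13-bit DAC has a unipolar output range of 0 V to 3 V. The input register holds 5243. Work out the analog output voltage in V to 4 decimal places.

1.9200 V

LSB = 3 V / 2^13 = 366.21 µV.
V_out = 0 + 5243 × 0.000366211 V = 1.92004 V.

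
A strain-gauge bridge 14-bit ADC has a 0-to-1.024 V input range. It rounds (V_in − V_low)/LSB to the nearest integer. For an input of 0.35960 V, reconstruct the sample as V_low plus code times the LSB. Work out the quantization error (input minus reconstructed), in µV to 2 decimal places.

-25.00 µV

Step size: 1.024 V ÷ 2^14 = 62.50 µV.
(0.35960 − 0)/6.25e-05 = 5753.6000; round gives code 5754.
Reconstructed: 0.359625 V.
Error = 0.35960 − 0.359625 = -2.5e-05 V = -25.00 µV.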